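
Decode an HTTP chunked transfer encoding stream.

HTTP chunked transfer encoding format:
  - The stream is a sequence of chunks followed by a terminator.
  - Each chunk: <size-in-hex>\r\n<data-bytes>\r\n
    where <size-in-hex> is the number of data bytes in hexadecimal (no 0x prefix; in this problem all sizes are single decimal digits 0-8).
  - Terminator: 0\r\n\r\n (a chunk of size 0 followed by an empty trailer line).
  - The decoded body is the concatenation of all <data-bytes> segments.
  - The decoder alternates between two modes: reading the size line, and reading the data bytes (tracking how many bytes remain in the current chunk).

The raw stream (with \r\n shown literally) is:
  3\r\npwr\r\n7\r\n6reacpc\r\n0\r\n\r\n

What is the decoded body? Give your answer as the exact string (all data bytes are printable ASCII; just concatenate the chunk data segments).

Chunk 1: stream[0..1]='3' size=0x3=3, data at stream[3..6]='pwr' -> body[0..3], body so far='pwr'
Chunk 2: stream[8..9]='7' size=0x7=7, data at stream[11..18]='6reacpc' -> body[3..10], body so far='pwr6reacpc'
Chunk 3: stream[20..21]='0' size=0 (terminator). Final body='pwr6reacpc' (10 bytes)

Answer: pwr6reacpc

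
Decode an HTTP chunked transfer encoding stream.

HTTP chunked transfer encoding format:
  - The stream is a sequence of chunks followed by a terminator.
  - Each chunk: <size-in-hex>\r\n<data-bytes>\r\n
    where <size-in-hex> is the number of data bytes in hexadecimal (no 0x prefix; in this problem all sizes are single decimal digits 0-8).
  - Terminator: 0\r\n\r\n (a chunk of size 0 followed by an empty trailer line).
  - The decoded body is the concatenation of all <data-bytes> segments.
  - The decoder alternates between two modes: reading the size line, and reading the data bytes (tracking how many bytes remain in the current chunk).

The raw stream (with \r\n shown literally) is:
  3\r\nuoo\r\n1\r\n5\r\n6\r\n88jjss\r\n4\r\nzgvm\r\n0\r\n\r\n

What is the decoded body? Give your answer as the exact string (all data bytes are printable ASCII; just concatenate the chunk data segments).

Answer: uoo588jjsszgvm

Derivation:
Chunk 1: stream[0..1]='3' size=0x3=3, data at stream[3..6]='uoo' -> body[0..3], body so far='uoo'
Chunk 2: stream[8..9]='1' size=0x1=1, data at stream[11..12]='5' -> body[3..4], body so far='uoo5'
Chunk 3: stream[14..15]='6' size=0x6=6, data at stream[17..23]='88jjss' -> body[4..10], body so far='uoo588jjss'
Chunk 4: stream[25..26]='4' size=0x4=4, data at stream[28..32]='zgvm' -> body[10..14], body so far='uoo588jjsszgvm'
Chunk 5: stream[34..35]='0' size=0 (terminator). Final body='uoo588jjsszgvm' (14 bytes)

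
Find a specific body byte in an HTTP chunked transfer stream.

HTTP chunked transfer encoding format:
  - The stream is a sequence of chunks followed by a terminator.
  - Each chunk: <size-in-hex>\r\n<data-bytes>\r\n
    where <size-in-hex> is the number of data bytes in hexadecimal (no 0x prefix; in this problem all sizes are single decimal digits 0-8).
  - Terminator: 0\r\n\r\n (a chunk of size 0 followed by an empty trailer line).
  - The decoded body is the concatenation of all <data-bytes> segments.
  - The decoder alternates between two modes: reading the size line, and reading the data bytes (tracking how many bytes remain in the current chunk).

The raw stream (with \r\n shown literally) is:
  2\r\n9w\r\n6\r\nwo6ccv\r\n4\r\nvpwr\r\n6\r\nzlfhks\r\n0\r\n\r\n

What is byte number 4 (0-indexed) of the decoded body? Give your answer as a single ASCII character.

Chunk 1: stream[0..1]='2' size=0x2=2, data at stream[3..5]='9w' -> body[0..2], body so far='9w'
Chunk 2: stream[7..8]='6' size=0x6=6, data at stream[10..16]='wo6ccv' -> body[2..8], body so far='9wwo6ccv'
Chunk 3: stream[18..19]='4' size=0x4=4, data at stream[21..25]='vpwr' -> body[8..12], body so far='9wwo6ccvvpwr'
Chunk 4: stream[27..28]='6' size=0x6=6, data at stream[30..36]='zlfhks' -> body[12..18], body so far='9wwo6ccvvpwrzlfhks'
Chunk 5: stream[38..39]='0' size=0 (terminator). Final body='9wwo6ccvvpwrzlfhks' (18 bytes)
Body byte 4 = '6'

Answer: 6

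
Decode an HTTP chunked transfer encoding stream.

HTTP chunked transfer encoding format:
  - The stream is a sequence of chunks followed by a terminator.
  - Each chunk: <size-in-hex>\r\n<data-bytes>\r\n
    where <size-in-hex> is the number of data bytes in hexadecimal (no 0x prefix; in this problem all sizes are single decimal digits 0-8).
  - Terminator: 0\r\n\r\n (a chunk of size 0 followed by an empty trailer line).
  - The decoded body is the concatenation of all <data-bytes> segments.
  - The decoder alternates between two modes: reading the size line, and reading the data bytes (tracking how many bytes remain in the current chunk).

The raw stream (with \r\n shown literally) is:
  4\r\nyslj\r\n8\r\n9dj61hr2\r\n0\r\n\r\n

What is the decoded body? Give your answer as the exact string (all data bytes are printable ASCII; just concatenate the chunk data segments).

Chunk 1: stream[0..1]='4' size=0x4=4, data at stream[3..7]='yslj' -> body[0..4], body so far='yslj'
Chunk 2: stream[9..10]='8' size=0x8=8, data at stream[12..20]='9dj61hr2' -> body[4..12], body so far='yslj9dj61hr2'
Chunk 3: stream[22..23]='0' size=0 (terminator). Final body='yslj9dj61hr2' (12 bytes)

Answer: yslj9dj61hr2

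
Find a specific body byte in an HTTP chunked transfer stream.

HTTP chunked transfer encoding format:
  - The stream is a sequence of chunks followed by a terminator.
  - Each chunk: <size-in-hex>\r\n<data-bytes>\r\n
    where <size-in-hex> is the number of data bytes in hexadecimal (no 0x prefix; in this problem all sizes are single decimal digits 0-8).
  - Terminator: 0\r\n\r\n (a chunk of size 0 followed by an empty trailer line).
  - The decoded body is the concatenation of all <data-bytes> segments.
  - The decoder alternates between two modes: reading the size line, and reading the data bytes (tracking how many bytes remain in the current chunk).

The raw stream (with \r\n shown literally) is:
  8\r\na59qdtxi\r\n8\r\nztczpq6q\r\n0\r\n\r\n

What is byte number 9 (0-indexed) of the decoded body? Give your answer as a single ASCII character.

Answer: t

Derivation:
Chunk 1: stream[0..1]='8' size=0x8=8, data at stream[3..11]='a59qdtxi' -> body[0..8], body so far='a59qdtxi'
Chunk 2: stream[13..14]='8' size=0x8=8, data at stream[16..24]='ztczpq6q' -> body[8..16], body so far='a59qdtxiztczpq6q'
Chunk 3: stream[26..27]='0' size=0 (terminator). Final body='a59qdtxiztczpq6q' (16 bytes)
Body byte 9 = 't'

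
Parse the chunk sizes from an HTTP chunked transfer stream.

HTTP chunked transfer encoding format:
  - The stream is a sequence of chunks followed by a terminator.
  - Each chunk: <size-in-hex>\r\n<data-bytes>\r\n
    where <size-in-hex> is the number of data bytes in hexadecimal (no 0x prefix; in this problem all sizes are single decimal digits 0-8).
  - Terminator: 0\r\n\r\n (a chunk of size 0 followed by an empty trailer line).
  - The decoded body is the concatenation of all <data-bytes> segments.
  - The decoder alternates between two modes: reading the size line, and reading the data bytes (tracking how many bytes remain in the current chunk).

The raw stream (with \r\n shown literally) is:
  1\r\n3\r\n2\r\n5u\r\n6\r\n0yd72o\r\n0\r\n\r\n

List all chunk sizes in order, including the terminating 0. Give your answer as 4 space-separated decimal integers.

Answer: 1 2 6 0

Derivation:
Chunk 1: stream[0..1]='1' size=0x1=1, data at stream[3..4]='3' -> body[0..1], body so far='3'
Chunk 2: stream[6..7]='2' size=0x2=2, data at stream[9..11]='5u' -> body[1..3], body so far='35u'
Chunk 3: stream[13..14]='6' size=0x6=6, data at stream[16..22]='0yd72o' -> body[3..9], body so far='35u0yd72o'
Chunk 4: stream[24..25]='0' size=0 (terminator). Final body='35u0yd72o' (9 bytes)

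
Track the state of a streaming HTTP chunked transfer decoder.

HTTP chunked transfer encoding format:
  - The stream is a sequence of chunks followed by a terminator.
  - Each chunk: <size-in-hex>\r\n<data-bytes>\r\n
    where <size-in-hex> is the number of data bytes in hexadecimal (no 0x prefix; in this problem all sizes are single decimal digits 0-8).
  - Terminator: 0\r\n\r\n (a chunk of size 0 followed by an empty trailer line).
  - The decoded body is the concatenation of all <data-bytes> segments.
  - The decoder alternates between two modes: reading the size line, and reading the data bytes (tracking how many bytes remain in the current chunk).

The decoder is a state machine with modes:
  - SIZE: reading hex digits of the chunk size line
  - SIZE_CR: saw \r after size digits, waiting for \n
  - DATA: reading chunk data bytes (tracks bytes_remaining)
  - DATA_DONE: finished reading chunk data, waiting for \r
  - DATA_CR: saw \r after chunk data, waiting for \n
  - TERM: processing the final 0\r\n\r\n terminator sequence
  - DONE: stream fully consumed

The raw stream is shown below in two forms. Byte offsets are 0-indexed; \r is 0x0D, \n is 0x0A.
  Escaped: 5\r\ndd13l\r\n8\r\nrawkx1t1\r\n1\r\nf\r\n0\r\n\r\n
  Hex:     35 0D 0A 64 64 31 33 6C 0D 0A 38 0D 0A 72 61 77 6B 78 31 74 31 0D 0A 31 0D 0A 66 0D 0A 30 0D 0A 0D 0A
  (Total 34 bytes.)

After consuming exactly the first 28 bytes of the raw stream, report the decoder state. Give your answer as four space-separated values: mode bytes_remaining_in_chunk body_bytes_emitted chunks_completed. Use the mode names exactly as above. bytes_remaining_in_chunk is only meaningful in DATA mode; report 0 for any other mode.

Byte 0 = '5': mode=SIZE remaining=0 emitted=0 chunks_done=0
Byte 1 = 0x0D: mode=SIZE_CR remaining=0 emitted=0 chunks_done=0
Byte 2 = 0x0A: mode=DATA remaining=5 emitted=0 chunks_done=0
Byte 3 = 'd': mode=DATA remaining=4 emitted=1 chunks_done=0
Byte 4 = 'd': mode=DATA remaining=3 emitted=2 chunks_done=0
Byte 5 = '1': mode=DATA remaining=2 emitted=3 chunks_done=0
Byte 6 = '3': mode=DATA remaining=1 emitted=4 chunks_done=0
Byte 7 = 'l': mode=DATA_DONE remaining=0 emitted=5 chunks_done=0
Byte 8 = 0x0D: mode=DATA_CR remaining=0 emitted=5 chunks_done=0
Byte 9 = 0x0A: mode=SIZE remaining=0 emitted=5 chunks_done=1
Byte 10 = '8': mode=SIZE remaining=0 emitted=5 chunks_done=1
Byte 11 = 0x0D: mode=SIZE_CR remaining=0 emitted=5 chunks_done=1
Byte 12 = 0x0A: mode=DATA remaining=8 emitted=5 chunks_done=1
Byte 13 = 'r': mode=DATA remaining=7 emitted=6 chunks_done=1
Byte 14 = 'a': mode=DATA remaining=6 emitted=7 chunks_done=1
Byte 15 = 'w': mode=DATA remaining=5 emitted=8 chunks_done=1
Byte 16 = 'k': mode=DATA remaining=4 emitted=9 chunks_done=1
Byte 17 = 'x': mode=DATA remaining=3 emitted=10 chunks_done=1
Byte 18 = '1': mode=DATA remaining=2 emitted=11 chunks_done=1
Byte 19 = 't': mode=DATA remaining=1 emitted=12 chunks_done=1
Byte 20 = '1': mode=DATA_DONE remaining=0 emitted=13 chunks_done=1
Byte 21 = 0x0D: mode=DATA_CR remaining=0 emitted=13 chunks_done=1
Byte 22 = 0x0A: mode=SIZE remaining=0 emitted=13 chunks_done=2
Byte 23 = '1': mode=SIZE remaining=0 emitted=13 chunks_done=2
Byte 24 = 0x0D: mode=SIZE_CR remaining=0 emitted=13 chunks_done=2
Byte 25 = 0x0A: mode=DATA remaining=1 emitted=13 chunks_done=2
Byte 26 = 'f': mode=DATA_DONE remaining=0 emitted=14 chunks_done=2
Byte 27 = 0x0D: mode=DATA_CR remaining=0 emitted=14 chunks_done=2

Answer: DATA_CR 0 14 2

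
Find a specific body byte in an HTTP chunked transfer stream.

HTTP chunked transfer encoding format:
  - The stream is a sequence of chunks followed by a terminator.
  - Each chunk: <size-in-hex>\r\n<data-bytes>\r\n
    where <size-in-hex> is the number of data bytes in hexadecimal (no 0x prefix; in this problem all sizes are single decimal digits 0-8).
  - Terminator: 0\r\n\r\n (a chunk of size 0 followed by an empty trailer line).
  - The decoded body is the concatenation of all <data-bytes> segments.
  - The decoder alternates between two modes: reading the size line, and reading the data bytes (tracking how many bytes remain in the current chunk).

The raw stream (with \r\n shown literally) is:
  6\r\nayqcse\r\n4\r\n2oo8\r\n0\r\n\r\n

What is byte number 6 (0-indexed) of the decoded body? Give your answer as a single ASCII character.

Answer: 2

Derivation:
Chunk 1: stream[0..1]='6' size=0x6=6, data at stream[3..9]='ayqcse' -> body[0..6], body so far='ayqcse'
Chunk 2: stream[11..12]='4' size=0x4=4, data at stream[14..18]='2oo8' -> body[6..10], body so far='ayqcse2oo8'
Chunk 3: stream[20..21]='0' size=0 (terminator). Final body='ayqcse2oo8' (10 bytes)
Body byte 6 = '2'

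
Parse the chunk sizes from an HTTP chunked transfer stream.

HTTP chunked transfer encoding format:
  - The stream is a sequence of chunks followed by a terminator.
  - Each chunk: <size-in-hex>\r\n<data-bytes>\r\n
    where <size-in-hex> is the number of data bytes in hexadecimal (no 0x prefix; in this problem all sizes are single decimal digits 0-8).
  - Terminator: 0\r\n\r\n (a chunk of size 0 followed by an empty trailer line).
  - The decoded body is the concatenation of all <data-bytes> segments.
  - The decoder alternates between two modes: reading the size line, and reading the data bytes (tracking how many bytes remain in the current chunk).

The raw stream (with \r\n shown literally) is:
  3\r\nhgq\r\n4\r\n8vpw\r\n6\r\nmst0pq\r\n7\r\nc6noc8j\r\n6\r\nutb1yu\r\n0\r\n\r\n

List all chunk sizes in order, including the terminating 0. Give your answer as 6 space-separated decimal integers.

Chunk 1: stream[0..1]='3' size=0x3=3, data at stream[3..6]='hgq' -> body[0..3], body so far='hgq'
Chunk 2: stream[8..9]='4' size=0x4=4, data at stream[11..15]='8vpw' -> body[3..7], body so far='hgq8vpw'
Chunk 3: stream[17..18]='6' size=0x6=6, data at stream[20..26]='mst0pq' -> body[7..13], body so far='hgq8vpwmst0pq'
Chunk 4: stream[28..29]='7' size=0x7=7, data at stream[31..38]='c6noc8j' -> body[13..20], body so far='hgq8vpwmst0pqc6noc8j'
Chunk 5: stream[40..41]='6' size=0x6=6, data at stream[43..49]='utb1yu' -> body[20..26], body so far='hgq8vpwmst0pqc6noc8jutb1yu'
Chunk 6: stream[51..52]='0' size=0 (terminator). Final body='hgq8vpwmst0pqc6noc8jutb1yu' (26 bytes)

Answer: 3 4 6 7 6 0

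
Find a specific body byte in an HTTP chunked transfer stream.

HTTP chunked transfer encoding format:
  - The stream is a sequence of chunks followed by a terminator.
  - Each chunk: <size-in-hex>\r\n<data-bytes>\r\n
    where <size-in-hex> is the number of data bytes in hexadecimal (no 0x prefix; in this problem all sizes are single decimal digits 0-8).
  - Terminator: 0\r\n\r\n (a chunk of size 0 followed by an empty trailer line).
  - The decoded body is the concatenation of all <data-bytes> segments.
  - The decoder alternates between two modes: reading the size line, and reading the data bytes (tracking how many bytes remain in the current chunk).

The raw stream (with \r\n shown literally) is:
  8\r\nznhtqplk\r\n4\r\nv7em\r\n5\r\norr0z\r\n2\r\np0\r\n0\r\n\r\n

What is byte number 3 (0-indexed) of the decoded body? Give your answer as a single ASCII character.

Chunk 1: stream[0..1]='8' size=0x8=8, data at stream[3..11]='znhtqplk' -> body[0..8], body so far='znhtqplk'
Chunk 2: stream[13..14]='4' size=0x4=4, data at stream[16..20]='v7em' -> body[8..12], body so far='znhtqplkv7em'
Chunk 3: stream[22..23]='5' size=0x5=5, data at stream[25..30]='orr0z' -> body[12..17], body so far='znhtqplkv7emorr0z'
Chunk 4: stream[32..33]='2' size=0x2=2, data at stream[35..37]='p0' -> body[17..19], body so far='znhtqplkv7emorr0zp0'
Chunk 5: stream[39..40]='0' size=0 (terminator). Final body='znhtqplkv7emorr0zp0' (19 bytes)
Body byte 3 = 't'

Answer: t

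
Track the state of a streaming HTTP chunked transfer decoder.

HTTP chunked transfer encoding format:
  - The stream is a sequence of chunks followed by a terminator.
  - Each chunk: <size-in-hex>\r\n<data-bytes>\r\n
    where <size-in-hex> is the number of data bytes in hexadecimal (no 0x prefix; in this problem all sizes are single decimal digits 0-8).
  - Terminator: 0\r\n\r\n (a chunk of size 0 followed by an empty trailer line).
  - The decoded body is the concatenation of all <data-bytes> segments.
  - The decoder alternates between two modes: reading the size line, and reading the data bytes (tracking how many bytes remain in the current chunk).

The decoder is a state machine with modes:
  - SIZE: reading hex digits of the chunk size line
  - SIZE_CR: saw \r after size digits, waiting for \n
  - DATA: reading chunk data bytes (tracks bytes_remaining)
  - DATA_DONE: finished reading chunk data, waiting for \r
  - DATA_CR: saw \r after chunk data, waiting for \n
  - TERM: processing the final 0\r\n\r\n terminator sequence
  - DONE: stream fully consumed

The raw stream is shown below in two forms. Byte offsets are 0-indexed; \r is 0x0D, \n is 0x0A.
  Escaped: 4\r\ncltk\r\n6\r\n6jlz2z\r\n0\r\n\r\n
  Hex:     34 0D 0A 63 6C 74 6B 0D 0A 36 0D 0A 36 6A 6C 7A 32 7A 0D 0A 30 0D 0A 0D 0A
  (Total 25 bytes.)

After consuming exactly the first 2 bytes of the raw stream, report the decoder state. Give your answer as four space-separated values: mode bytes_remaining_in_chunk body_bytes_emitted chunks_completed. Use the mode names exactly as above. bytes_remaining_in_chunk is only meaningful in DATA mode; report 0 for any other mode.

Byte 0 = '4': mode=SIZE remaining=0 emitted=0 chunks_done=0
Byte 1 = 0x0D: mode=SIZE_CR remaining=0 emitted=0 chunks_done=0

Answer: SIZE_CR 0 0 0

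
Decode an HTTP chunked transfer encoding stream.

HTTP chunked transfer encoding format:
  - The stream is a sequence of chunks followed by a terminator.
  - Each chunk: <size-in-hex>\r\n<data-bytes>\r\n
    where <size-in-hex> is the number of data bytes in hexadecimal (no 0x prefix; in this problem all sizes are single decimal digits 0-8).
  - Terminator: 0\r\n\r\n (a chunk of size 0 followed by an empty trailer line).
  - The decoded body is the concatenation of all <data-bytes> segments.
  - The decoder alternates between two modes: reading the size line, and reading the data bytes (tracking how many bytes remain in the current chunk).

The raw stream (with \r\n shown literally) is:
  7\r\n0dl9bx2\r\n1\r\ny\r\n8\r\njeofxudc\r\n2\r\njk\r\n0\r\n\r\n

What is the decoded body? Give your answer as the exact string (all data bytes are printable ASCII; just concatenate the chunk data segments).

Answer: 0dl9bx2yjeofxudcjk

Derivation:
Chunk 1: stream[0..1]='7' size=0x7=7, data at stream[3..10]='0dl9bx2' -> body[0..7], body so far='0dl9bx2'
Chunk 2: stream[12..13]='1' size=0x1=1, data at stream[15..16]='y' -> body[7..8], body so far='0dl9bx2y'
Chunk 3: stream[18..19]='8' size=0x8=8, data at stream[21..29]='jeofxudc' -> body[8..16], body so far='0dl9bx2yjeofxudc'
Chunk 4: stream[31..32]='2' size=0x2=2, data at stream[34..36]='jk' -> body[16..18], body so far='0dl9bx2yjeofxudcjk'
Chunk 5: stream[38..39]='0' size=0 (terminator). Final body='0dl9bx2yjeofxudcjk' (18 bytes)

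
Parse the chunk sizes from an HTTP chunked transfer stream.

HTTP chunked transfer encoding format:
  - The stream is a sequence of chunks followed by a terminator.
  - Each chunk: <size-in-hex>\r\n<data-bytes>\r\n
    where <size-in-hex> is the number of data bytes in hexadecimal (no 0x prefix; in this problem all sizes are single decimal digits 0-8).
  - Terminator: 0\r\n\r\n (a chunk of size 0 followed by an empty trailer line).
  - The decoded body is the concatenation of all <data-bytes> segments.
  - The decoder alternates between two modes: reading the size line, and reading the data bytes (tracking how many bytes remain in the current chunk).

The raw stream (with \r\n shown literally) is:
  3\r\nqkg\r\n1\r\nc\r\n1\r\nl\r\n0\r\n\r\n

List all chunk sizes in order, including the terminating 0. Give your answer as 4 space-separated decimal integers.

Chunk 1: stream[0..1]='3' size=0x3=3, data at stream[3..6]='qkg' -> body[0..3], body so far='qkg'
Chunk 2: stream[8..9]='1' size=0x1=1, data at stream[11..12]='c' -> body[3..4], body so far='qkgc'
Chunk 3: stream[14..15]='1' size=0x1=1, data at stream[17..18]='l' -> body[4..5], body so far='qkgcl'
Chunk 4: stream[20..21]='0' size=0 (terminator). Final body='qkgcl' (5 bytes)

Answer: 3 1 1 0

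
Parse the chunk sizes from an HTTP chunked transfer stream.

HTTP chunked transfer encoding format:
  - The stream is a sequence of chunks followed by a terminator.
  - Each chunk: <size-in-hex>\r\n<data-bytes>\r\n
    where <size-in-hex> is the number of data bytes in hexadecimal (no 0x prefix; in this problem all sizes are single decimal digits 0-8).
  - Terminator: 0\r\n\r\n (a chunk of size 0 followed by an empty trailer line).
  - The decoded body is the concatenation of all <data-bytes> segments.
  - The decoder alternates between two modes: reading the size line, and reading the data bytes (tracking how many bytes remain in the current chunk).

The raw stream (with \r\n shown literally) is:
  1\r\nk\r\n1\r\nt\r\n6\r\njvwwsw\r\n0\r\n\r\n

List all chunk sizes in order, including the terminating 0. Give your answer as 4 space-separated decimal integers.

Chunk 1: stream[0..1]='1' size=0x1=1, data at stream[3..4]='k' -> body[0..1], body so far='k'
Chunk 2: stream[6..7]='1' size=0x1=1, data at stream[9..10]='t' -> body[1..2], body so far='kt'
Chunk 3: stream[12..13]='6' size=0x6=6, data at stream[15..21]='jvwwsw' -> body[2..8], body so far='ktjvwwsw'
Chunk 4: stream[23..24]='0' size=0 (terminator). Final body='ktjvwwsw' (8 bytes)

Answer: 1 1 6 0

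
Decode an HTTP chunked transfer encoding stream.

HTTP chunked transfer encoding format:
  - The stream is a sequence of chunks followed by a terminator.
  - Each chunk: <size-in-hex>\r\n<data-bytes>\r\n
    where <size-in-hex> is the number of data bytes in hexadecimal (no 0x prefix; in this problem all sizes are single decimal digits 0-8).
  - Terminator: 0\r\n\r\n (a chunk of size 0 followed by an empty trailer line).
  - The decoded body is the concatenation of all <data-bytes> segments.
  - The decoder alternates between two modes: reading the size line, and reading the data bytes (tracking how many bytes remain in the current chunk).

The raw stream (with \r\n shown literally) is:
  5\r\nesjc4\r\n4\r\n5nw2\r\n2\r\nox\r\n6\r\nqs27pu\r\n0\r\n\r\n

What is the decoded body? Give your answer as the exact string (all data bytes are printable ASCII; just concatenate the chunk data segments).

Chunk 1: stream[0..1]='5' size=0x5=5, data at stream[3..8]='esjc4' -> body[0..5], body so far='esjc4'
Chunk 2: stream[10..11]='4' size=0x4=4, data at stream[13..17]='5nw2' -> body[5..9], body so far='esjc45nw2'
Chunk 3: stream[19..20]='2' size=0x2=2, data at stream[22..24]='ox' -> body[9..11], body so far='esjc45nw2ox'
Chunk 4: stream[26..27]='6' size=0x6=6, data at stream[29..35]='qs27pu' -> body[11..17], body so far='esjc45nw2oxqs27pu'
Chunk 5: stream[37..38]='0' size=0 (terminator). Final body='esjc45nw2oxqs27pu' (17 bytes)

Answer: esjc45nw2oxqs27pu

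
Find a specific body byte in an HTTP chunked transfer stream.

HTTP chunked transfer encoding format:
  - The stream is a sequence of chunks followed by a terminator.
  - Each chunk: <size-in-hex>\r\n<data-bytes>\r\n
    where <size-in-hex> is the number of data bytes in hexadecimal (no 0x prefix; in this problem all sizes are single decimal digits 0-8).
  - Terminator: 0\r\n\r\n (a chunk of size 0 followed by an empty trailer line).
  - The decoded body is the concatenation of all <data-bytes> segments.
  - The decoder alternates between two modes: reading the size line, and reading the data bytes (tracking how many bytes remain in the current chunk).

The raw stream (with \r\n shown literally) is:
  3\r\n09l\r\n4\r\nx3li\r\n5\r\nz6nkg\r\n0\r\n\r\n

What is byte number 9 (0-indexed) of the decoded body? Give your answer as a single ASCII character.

Chunk 1: stream[0..1]='3' size=0x3=3, data at stream[3..6]='09l' -> body[0..3], body so far='09l'
Chunk 2: stream[8..9]='4' size=0x4=4, data at stream[11..15]='x3li' -> body[3..7], body so far='09lx3li'
Chunk 3: stream[17..18]='5' size=0x5=5, data at stream[20..25]='z6nkg' -> body[7..12], body so far='09lx3liz6nkg'
Chunk 4: stream[27..28]='0' size=0 (terminator). Final body='09lx3liz6nkg' (12 bytes)
Body byte 9 = 'n'

Answer: n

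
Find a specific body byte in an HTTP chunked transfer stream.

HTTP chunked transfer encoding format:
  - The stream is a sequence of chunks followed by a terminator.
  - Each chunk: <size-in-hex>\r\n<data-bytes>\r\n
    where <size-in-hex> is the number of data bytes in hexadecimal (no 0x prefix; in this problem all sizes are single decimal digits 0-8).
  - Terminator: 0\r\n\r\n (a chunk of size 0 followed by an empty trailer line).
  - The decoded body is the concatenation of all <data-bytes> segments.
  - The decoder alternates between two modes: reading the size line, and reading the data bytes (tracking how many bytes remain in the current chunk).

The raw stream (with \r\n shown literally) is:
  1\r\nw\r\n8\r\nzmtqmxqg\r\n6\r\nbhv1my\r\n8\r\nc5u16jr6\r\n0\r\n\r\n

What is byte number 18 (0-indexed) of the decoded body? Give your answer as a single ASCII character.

Chunk 1: stream[0..1]='1' size=0x1=1, data at stream[3..4]='w' -> body[0..1], body so far='w'
Chunk 2: stream[6..7]='8' size=0x8=8, data at stream[9..17]='zmtqmxqg' -> body[1..9], body so far='wzmtqmxqg'
Chunk 3: stream[19..20]='6' size=0x6=6, data at stream[22..28]='bhv1my' -> body[9..15], body so far='wzmtqmxqgbhv1my'
Chunk 4: stream[30..31]='8' size=0x8=8, data at stream[33..41]='c5u16jr6' -> body[15..23], body so far='wzmtqmxqgbhv1myc5u16jr6'
Chunk 5: stream[43..44]='0' size=0 (terminator). Final body='wzmtqmxqgbhv1myc5u16jr6' (23 bytes)
Body byte 18 = '1'

Answer: 1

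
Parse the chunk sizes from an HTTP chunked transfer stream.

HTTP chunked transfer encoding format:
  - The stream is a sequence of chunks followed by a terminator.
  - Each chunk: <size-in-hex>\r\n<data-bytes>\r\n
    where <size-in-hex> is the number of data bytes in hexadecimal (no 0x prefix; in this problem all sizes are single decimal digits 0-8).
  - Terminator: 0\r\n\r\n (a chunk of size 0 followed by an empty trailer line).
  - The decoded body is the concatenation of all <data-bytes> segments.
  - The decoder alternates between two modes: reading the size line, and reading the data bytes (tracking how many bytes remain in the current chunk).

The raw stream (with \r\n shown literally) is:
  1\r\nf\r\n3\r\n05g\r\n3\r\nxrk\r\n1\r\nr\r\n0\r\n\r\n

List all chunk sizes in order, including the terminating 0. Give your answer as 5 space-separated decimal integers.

Answer: 1 3 3 1 0

Derivation:
Chunk 1: stream[0..1]='1' size=0x1=1, data at stream[3..4]='f' -> body[0..1], body so far='f'
Chunk 2: stream[6..7]='3' size=0x3=3, data at stream[9..12]='05g' -> body[1..4], body so far='f05g'
Chunk 3: stream[14..15]='3' size=0x3=3, data at stream[17..20]='xrk' -> body[4..7], body so far='f05gxrk'
Chunk 4: stream[22..23]='1' size=0x1=1, data at stream[25..26]='r' -> body[7..8], body so far='f05gxrkr'
Chunk 5: stream[28..29]='0' size=0 (terminator). Final body='f05gxrkr' (8 bytes)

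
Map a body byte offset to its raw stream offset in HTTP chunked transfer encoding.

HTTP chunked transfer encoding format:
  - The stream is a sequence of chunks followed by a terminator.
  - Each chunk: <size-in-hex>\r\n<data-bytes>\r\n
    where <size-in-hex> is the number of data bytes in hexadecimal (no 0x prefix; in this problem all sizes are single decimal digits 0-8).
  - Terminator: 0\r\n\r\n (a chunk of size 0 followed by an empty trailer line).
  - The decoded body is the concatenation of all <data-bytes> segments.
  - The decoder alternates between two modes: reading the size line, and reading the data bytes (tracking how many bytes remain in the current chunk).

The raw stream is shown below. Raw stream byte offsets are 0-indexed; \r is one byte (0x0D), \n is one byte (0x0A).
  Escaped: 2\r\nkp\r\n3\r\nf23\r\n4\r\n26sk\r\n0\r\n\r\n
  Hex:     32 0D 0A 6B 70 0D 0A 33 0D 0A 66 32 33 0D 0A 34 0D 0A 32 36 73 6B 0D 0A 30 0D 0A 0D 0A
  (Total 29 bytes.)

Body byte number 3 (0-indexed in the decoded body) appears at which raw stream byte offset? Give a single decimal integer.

Chunk 1: stream[0..1]='2' size=0x2=2, data at stream[3..5]='kp' -> body[0..2], body so far='kp'
Chunk 2: stream[7..8]='3' size=0x3=3, data at stream[10..13]='f23' -> body[2..5], body so far='kpf23'
Chunk 3: stream[15..16]='4' size=0x4=4, data at stream[18..22]='26sk' -> body[5..9], body so far='kpf2326sk'
Chunk 4: stream[24..25]='0' size=0 (terminator). Final body='kpf2326sk' (9 bytes)
Body byte 3 at stream offset 11

Answer: 11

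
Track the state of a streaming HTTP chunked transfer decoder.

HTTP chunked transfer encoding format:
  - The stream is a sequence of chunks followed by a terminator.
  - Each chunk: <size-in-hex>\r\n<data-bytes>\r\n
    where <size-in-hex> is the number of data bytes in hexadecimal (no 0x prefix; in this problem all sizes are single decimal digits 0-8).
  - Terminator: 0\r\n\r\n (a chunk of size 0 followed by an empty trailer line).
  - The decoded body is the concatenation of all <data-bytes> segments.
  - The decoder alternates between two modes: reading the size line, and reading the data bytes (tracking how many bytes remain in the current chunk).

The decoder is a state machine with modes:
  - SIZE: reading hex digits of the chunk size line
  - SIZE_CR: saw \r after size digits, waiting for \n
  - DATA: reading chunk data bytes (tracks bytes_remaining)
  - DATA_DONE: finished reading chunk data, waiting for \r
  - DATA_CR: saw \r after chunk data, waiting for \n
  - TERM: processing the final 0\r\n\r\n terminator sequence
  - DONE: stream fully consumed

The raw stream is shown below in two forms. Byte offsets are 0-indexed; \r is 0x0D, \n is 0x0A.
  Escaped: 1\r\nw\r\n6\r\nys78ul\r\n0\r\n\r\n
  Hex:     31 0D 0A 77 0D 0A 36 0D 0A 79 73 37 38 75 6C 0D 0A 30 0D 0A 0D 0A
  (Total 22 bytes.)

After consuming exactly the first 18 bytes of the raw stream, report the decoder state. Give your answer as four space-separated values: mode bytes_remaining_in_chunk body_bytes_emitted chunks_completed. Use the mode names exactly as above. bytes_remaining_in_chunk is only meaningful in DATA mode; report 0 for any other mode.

Byte 0 = '1': mode=SIZE remaining=0 emitted=0 chunks_done=0
Byte 1 = 0x0D: mode=SIZE_CR remaining=0 emitted=0 chunks_done=0
Byte 2 = 0x0A: mode=DATA remaining=1 emitted=0 chunks_done=0
Byte 3 = 'w': mode=DATA_DONE remaining=0 emitted=1 chunks_done=0
Byte 4 = 0x0D: mode=DATA_CR remaining=0 emitted=1 chunks_done=0
Byte 5 = 0x0A: mode=SIZE remaining=0 emitted=1 chunks_done=1
Byte 6 = '6': mode=SIZE remaining=0 emitted=1 chunks_done=1
Byte 7 = 0x0D: mode=SIZE_CR remaining=0 emitted=1 chunks_done=1
Byte 8 = 0x0A: mode=DATA remaining=6 emitted=1 chunks_done=1
Byte 9 = 'y': mode=DATA remaining=5 emitted=2 chunks_done=1
Byte 10 = 's': mode=DATA remaining=4 emitted=3 chunks_done=1
Byte 11 = '7': mode=DATA remaining=3 emitted=4 chunks_done=1
Byte 12 = '8': mode=DATA remaining=2 emitted=5 chunks_done=1
Byte 13 = 'u': mode=DATA remaining=1 emitted=6 chunks_done=1
Byte 14 = 'l': mode=DATA_DONE remaining=0 emitted=7 chunks_done=1
Byte 15 = 0x0D: mode=DATA_CR remaining=0 emitted=7 chunks_done=1
Byte 16 = 0x0A: mode=SIZE remaining=0 emitted=7 chunks_done=2
Byte 17 = '0': mode=SIZE remaining=0 emitted=7 chunks_done=2

Answer: SIZE 0 7 2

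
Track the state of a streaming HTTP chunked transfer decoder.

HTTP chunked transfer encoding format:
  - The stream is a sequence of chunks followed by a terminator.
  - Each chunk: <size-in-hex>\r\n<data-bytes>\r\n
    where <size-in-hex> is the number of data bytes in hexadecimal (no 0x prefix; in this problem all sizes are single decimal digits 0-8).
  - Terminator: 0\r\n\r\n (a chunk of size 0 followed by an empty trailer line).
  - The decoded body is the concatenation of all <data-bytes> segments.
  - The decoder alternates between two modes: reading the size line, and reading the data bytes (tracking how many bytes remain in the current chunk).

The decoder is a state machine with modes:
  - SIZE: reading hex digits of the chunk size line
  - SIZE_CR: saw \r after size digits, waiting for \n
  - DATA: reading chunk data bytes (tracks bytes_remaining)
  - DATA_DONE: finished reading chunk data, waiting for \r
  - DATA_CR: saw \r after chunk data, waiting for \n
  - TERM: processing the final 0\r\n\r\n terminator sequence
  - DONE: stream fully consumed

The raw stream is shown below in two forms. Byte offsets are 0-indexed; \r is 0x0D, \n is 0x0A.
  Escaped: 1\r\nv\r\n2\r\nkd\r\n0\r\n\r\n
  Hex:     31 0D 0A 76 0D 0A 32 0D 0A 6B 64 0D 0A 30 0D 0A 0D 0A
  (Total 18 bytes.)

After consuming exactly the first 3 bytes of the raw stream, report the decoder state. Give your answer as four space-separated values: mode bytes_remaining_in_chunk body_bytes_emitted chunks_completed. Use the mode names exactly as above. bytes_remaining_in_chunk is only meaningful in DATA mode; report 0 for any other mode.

Byte 0 = '1': mode=SIZE remaining=0 emitted=0 chunks_done=0
Byte 1 = 0x0D: mode=SIZE_CR remaining=0 emitted=0 chunks_done=0
Byte 2 = 0x0A: mode=DATA remaining=1 emitted=0 chunks_done=0

Answer: DATA 1 0 0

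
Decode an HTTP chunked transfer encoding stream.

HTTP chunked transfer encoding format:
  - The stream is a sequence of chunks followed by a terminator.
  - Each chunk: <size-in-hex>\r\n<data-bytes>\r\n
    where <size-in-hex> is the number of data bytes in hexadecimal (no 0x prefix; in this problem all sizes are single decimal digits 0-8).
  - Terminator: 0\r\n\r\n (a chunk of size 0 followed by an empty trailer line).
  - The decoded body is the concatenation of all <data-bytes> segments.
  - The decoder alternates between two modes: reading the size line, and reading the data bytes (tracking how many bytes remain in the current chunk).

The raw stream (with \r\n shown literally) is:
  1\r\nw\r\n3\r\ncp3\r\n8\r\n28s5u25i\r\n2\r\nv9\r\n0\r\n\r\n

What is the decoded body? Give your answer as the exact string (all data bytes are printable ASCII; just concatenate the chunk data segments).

Chunk 1: stream[0..1]='1' size=0x1=1, data at stream[3..4]='w' -> body[0..1], body so far='w'
Chunk 2: stream[6..7]='3' size=0x3=3, data at stream[9..12]='cp3' -> body[1..4], body so far='wcp3'
Chunk 3: stream[14..15]='8' size=0x8=8, data at stream[17..25]='28s5u25i' -> body[4..12], body so far='wcp328s5u25i'
Chunk 4: stream[27..28]='2' size=0x2=2, data at stream[30..32]='v9' -> body[12..14], body so far='wcp328s5u25iv9'
Chunk 5: stream[34..35]='0' size=0 (terminator). Final body='wcp328s5u25iv9' (14 bytes)

Answer: wcp328s5u25iv9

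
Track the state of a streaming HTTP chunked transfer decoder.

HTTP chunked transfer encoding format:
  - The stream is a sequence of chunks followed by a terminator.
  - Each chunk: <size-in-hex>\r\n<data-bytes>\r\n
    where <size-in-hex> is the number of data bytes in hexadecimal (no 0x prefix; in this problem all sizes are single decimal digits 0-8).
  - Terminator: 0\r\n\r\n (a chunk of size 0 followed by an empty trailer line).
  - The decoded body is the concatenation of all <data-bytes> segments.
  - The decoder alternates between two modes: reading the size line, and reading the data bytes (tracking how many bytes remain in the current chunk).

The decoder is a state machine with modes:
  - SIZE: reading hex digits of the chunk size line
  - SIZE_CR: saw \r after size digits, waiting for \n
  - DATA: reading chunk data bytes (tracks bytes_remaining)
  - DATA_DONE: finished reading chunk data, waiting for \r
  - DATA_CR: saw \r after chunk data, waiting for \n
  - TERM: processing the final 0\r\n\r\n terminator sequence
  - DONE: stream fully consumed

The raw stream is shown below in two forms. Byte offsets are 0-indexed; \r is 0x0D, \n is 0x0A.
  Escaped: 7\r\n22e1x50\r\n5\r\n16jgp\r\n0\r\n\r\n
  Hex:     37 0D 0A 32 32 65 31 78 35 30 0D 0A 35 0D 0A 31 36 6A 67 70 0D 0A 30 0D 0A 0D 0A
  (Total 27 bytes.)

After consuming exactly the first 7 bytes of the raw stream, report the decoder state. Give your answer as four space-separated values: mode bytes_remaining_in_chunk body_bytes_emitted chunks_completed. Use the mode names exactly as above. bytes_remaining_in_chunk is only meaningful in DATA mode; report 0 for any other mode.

Byte 0 = '7': mode=SIZE remaining=0 emitted=0 chunks_done=0
Byte 1 = 0x0D: mode=SIZE_CR remaining=0 emitted=0 chunks_done=0
Byte 2 = 0x0A: mode=DATA remaining=7 emitted=0 chunks_done=0
Byte 3 = '2': mode=DATA remaining=6 emitted=1 chunks_done=0
Byte 4 = '2': mode=DATA remaining=5 emitted=2 chunks_done=0
Byte 5 = 'e': mode=DATA remaining=4 emitted=3 chunks_done=0
Byte 6 = '1': mode=DATA remaining=3 emitted=4 chunks_done=0

Answer: DATA 3 4 0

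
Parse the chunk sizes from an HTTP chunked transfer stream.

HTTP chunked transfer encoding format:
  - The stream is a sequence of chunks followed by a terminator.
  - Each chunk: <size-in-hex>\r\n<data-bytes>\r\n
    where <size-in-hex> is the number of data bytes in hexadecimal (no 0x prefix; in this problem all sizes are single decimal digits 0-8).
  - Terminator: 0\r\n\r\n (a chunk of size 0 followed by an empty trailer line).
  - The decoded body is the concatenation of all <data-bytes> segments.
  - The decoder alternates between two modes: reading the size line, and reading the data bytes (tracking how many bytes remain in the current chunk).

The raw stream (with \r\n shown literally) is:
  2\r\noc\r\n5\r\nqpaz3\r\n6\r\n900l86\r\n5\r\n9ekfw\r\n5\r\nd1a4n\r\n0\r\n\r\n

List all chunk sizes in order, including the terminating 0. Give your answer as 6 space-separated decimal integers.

Answer: 2 5 6 5 5 0

Derivation:
Chunk 1: stream[0..1]='2' size=0x2=2, data at stream[3..5]='oc' -> body[0..2], body so far='oc'
Chunk 2: stream[7..8]='5' size=0x5=5, data at stream[10..15]='qpaz3' -> body[2..7], body so far='ocqpaz3'
Chunk 3: stream[17..18]='6' size=0x6=6, data at stream[20..26]='900l86' -> body[7..13], body so far='ocqpaz3900l86'
Chunk 4: stream[28..29]='5' size=0x5=5, data at stream[31..36]='9ekfw' -> body[13..18], body so far='ocqpaz3900l869ekfw'
Chunk 5: stream[38..39]='5' size=0x5=5, data at stream[41..46]='d1a4n' -> body[18..23], body so far='ocqpaz3900l869ekfwd1a4n'
Chunk 6: stream[48..49]='0' size=0 (terminator). Final body='ocqpaz3900l869ekfwd1a4n' (23 bytes)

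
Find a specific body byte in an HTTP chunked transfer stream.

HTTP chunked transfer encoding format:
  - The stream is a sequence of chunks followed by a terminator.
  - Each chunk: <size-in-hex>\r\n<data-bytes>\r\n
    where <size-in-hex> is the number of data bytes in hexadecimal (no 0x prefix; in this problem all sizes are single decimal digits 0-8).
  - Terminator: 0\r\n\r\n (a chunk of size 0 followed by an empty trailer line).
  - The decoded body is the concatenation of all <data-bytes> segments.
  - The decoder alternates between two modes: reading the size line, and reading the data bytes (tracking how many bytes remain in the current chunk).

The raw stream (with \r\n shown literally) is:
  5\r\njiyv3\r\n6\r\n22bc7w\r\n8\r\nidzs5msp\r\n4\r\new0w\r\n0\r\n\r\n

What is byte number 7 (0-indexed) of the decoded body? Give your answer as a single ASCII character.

Answer: b

Derivation:
Chunk 1: stream[0..1]='5' size=0x5=5, data at stream[3..8]='jiyv3' -> body[0..5], body so far='jiyv3'
Chunk 2: stream[10..11]='6' size=0x6=6, data at stream[13..19]='22bc7w' -> body[5..11], body so far='jiyv322bc7w'
Chunk 3: stream[21..22]='8' size=0x8=8, data at stream[24..32]='idzs5msp' -> body[11..19], body so far='jiyv322bc7widzs5msp'
Chunk 4: stream[34..35]='4' size=0x4=4, data at stream[37..41]='ew0w' -> body[19..23], body so far='jiyv322bc7widzs5mspew0w'
Chunk 5: stream[43..44]='0' size=0 (terminator). Final body='jiyv322bc7widzs5mspew0w' (23 bytes)
Body byte 7 = 'b'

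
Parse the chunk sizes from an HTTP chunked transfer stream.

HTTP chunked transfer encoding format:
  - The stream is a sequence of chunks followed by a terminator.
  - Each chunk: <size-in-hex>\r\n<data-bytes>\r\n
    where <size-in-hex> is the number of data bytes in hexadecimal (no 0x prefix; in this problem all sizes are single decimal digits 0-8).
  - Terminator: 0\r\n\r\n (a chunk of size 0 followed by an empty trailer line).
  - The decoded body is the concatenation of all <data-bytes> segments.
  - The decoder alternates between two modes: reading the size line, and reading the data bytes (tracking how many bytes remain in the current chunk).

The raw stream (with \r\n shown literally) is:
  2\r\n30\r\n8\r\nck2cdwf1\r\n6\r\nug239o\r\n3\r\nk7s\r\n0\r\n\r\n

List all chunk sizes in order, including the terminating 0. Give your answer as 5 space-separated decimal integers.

Answer: 2 8 6 3 0

Derivation:
Chunk 1: stream[0..1]='2' size=0x2=2, data at stream[3..5]='30' -> body[0..2], body so far='30'
Chunk 2: stream[7..8]='8' size=0x8=8, data at stream[10..18]='ck2cdwf1' -> body[2..10], body so far='30ck2cdwf1'
Chunk 3: stream[20..21]='6' size=0x6=6, data at stream[23..29]='ug239o' -> body[10..16], body so far='30ck2cdwf1ug239o'
Chunk 4: stream[31..32]='3' size=0x3=3, data at stream[34..37]='k7s' -> body[16..19], body so far='30ck2cdwf1ug239ok7s'
Chunk 5: stream[39..40]='0' size=0 (terminator). Final body='30ck2cdwf1ug239ok7s' (19 bytes)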